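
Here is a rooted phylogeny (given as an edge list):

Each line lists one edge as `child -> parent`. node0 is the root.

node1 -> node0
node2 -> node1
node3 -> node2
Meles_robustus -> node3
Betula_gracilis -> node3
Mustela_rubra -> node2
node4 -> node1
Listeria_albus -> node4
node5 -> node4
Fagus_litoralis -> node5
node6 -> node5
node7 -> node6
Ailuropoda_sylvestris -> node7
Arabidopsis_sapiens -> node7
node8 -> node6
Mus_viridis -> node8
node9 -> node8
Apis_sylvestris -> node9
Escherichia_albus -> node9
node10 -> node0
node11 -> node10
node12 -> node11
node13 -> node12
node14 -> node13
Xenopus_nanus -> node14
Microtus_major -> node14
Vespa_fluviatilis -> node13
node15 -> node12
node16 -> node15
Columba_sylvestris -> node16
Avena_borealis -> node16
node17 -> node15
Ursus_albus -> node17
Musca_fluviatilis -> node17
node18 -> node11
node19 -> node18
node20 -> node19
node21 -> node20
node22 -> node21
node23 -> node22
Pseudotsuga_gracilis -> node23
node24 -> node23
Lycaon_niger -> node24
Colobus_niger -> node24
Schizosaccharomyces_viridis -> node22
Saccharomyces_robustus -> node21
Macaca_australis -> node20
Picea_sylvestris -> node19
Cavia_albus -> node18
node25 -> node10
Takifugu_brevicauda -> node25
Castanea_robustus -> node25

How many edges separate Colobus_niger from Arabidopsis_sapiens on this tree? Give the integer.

The MRCA of Colobus_niger and Arabidopsis_sapiens is the root of the tree.
From Colobus_niger up to that node: 10 branches. From Arabidopsis_sapiens up to the same node: 6 branches. Total: 10 + 6 = 16.

16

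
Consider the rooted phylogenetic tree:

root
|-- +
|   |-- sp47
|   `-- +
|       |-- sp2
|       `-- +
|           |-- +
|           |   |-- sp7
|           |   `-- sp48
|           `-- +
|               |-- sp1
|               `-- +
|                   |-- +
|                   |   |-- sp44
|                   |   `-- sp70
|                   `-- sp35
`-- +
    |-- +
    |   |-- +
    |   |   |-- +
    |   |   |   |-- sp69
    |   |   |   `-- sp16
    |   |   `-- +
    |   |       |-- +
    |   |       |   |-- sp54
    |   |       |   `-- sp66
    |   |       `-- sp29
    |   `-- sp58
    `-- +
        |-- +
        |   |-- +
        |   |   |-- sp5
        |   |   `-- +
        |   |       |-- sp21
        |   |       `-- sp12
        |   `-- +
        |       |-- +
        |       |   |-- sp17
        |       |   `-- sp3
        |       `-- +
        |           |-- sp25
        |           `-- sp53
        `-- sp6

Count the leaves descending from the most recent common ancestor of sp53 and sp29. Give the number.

The MRCA of sp53 and sp29 is the node subtending ((((sp69,sp16),((sp54,sp66),sp29)),sp58),(((sp5,(sp21,sp12)),((sp17,sp3),(sp25,sp53))),sp6)).
That clade contains 14 terminal taxa: sp12, sp16, sp17, sp21, sp25, sp29, sp3, sp5, sp53, sp54, sp58, sp6, sp66, sp69.

14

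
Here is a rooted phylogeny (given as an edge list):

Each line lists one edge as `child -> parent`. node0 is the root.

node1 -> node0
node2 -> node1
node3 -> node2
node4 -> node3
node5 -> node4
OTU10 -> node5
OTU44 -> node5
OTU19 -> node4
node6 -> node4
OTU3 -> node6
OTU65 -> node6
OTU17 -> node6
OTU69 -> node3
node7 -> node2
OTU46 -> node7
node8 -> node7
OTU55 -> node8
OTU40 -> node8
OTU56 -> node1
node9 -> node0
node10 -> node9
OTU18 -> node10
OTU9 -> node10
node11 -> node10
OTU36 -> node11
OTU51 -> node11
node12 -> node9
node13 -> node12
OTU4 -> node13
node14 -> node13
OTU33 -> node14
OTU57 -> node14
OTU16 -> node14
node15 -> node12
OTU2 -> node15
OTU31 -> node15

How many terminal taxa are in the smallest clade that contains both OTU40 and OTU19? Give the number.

10

The MRCA of OTU40 and OTU19 is the node subtending ((((OTU10,OTU44),OTU19,(OTU3,OTU65,OTU17)),OTU69),(OTU46,(OTU55,OTU40))).
That clade contains 10 terminal taxa: OTU10, OTU17, OTU19, OTU3, OTU40, OTU44, OTU46, OTU55, OTU65, OTU69.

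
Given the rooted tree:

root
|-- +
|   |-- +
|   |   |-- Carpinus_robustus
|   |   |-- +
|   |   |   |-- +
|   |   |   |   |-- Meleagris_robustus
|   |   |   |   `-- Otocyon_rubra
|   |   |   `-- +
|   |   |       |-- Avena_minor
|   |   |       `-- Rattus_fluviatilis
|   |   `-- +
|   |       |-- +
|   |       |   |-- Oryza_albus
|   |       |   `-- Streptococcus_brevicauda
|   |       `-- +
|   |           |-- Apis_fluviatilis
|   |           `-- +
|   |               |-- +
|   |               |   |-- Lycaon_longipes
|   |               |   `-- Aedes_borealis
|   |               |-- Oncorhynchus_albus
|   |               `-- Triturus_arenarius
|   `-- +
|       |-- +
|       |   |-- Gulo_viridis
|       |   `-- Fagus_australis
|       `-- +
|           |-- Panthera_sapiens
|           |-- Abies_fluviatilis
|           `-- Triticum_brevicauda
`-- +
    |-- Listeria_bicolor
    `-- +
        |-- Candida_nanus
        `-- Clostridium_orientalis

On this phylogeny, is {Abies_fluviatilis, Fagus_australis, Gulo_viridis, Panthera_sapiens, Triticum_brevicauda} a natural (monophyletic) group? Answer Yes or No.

Yes

The most recent common ancestor of these taxa subtends ((Gulo_viridis,Fagus_australis),(Panthera_sapiens,Abies_fluviatilis,Triticum_brevicauda)).
That clade has exactly 5 tips — every listed taxon and nothing else — so the group is monophyletic.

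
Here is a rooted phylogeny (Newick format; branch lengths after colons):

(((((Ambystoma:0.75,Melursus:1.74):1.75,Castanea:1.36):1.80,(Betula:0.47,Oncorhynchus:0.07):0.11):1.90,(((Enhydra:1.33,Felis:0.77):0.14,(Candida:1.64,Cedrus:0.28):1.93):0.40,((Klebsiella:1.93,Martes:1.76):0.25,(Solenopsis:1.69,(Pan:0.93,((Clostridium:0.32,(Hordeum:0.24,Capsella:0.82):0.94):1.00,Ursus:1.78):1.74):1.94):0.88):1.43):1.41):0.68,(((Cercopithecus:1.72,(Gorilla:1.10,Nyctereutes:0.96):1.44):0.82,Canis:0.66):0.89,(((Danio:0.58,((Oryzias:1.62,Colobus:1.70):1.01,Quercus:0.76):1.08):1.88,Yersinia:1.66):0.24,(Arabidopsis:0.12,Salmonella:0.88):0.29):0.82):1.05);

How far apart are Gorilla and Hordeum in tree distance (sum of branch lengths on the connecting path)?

15.56

The path runs Gorilla → … → MRCA → … → Hordeum; the MRCA is the root of the tree.
Branch lengths along that path: 1.10 + 1.44 + 0.82 + 0.89 + 1.05 + 0.68 + 1.41 + 1.43 + 0.88 + 1.94 + 1.74 + 1.00 + 0.94 + 0.24 = 15.56.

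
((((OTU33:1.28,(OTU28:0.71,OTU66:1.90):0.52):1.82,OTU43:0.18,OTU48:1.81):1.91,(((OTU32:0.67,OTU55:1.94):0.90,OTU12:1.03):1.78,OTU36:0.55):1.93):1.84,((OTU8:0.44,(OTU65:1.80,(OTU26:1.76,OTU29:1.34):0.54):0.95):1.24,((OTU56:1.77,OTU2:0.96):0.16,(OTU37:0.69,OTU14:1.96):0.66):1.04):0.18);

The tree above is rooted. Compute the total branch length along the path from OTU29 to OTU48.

9.81

The path runs OTU29 → … → MRCA → … → OTU48; the MRCA is the root of the tree.
Branch lengths along that path: 1.34 + 0.54 + 0.95 + 1.24 + 0.18 + 1.84 + 1.91 + 1.81 = 9.81.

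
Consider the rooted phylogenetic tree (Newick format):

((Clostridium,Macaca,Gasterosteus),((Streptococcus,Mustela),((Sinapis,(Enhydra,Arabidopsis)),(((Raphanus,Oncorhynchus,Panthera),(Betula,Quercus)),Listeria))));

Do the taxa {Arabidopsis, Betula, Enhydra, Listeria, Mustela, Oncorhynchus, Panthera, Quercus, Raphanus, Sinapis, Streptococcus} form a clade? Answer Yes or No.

Yes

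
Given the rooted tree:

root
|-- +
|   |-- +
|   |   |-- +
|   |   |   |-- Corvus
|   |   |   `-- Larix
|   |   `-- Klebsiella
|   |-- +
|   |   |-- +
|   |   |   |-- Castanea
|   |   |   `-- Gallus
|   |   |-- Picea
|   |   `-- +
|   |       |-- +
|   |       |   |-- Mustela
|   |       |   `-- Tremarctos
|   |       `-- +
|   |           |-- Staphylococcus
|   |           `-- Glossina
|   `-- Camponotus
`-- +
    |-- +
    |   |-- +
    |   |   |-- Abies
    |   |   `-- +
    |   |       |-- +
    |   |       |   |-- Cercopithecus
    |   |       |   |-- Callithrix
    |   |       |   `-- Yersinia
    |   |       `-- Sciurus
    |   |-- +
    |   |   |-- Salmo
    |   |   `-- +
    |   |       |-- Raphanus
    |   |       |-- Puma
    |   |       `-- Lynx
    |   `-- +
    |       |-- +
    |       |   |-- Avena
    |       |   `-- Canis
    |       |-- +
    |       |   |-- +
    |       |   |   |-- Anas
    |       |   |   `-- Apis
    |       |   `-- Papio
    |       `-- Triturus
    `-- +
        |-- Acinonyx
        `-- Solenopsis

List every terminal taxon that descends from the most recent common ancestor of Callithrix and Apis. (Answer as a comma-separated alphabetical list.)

Abies, Anas, Apis, Avena, Callithrix, Canis, Cercopithecus, Lynx, Papio, Puma, Raphanus, Salmo, Sciurus, Triturus, Yersinia

Tracing Callithrix: it sits inside (Cercopithecus,Callithrix,Yersinia).
Tracing Apis: it sits inside (Anas,Apis).
The smallest clade enclosing both is ((Abies,((Cercopithecus,Callithrix,Yersinia),Sciurus)),(Salmo,(Raphanus,Puma,Lynx)),((Avena,Canis),((Anas,Apis),Papio),Triturus)); the answer is its 15 terminal taxa in alphabetical order.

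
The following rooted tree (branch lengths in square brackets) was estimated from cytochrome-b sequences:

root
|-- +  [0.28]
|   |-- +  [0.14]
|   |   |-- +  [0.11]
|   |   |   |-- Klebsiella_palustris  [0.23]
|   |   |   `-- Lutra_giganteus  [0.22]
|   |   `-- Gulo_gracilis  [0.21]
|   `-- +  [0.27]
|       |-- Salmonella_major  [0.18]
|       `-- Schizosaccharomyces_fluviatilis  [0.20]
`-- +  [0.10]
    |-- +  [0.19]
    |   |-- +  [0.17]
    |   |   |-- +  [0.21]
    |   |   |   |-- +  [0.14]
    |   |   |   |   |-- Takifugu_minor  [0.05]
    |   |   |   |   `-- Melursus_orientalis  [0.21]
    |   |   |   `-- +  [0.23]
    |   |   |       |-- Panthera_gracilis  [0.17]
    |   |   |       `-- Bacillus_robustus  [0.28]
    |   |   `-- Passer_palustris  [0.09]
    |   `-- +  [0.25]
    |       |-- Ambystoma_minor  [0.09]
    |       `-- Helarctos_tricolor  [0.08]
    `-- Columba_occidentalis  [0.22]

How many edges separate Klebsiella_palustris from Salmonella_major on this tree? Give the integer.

5

The MRCA of Klebsiella_palustris and Salmonella_major is the node subtending (((Klebsiella_palustris,Lutra_giganteus),Gulo_gracilis),(Salmonella_major,Schizosaccharomyces_fluviatilis)).
From Klebsiella_palustris up to that node: 3 branches. From Salmonella_major up to the same node: 2 branches. Total: 3 + 2 = 5.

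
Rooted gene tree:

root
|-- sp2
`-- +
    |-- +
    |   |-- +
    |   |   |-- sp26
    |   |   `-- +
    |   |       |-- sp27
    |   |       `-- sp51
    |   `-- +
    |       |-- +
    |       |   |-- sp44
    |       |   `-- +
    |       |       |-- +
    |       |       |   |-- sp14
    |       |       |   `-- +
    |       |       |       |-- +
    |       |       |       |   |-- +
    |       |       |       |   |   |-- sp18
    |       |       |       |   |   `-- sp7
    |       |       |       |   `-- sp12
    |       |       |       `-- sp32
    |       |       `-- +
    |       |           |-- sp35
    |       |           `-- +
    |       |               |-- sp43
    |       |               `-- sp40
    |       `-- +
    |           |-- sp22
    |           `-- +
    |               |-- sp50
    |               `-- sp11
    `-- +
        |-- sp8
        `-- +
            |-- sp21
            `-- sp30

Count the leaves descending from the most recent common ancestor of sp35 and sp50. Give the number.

12

The MRCA of sp35 and sp50 is the node subtending ((sp44,((sp14,(((sp18,sp7),sp12),sp32)),(sp35,(sp43,sp40)))),(sp22,(sp50,sp11))).
That clade contains 12 terminal taxa: sp11, sp12, sp14, sp18, sp22, sp32, sp35, sp40, sp43, sp44, sp50, sp7.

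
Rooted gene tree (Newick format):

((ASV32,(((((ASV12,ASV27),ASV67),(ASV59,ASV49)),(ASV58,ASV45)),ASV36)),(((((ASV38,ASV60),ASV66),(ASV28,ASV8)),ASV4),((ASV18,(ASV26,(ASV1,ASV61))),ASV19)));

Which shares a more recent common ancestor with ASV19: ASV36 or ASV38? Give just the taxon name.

ASV38

The MRCA of ASV19 and ASV38 subtends (((((ASV38,ASV60),ASV66),(ASV28,ASV8)),ASV4),((ASV18,(ASV26,(ASV1,ASV61))),ASV19)) (11 taxa).
The MRCA of ASV19 and ASV36 is the root, subtending the entire tree (20 taxa).
The first is nested inside the second, so ASV19 shares a more recent common ancestor with ASV38.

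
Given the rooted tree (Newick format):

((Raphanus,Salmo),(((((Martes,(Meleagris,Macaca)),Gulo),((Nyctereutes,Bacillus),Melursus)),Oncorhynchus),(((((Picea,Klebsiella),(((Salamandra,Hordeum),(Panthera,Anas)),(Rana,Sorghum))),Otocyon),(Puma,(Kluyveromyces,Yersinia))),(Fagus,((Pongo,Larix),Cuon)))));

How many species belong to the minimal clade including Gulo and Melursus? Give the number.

7

The MRCA of Gulo and Melursus is the node subtending (((Martes,(Meleagris,Macaca)),Gulo),((Nyctereutes,Bacillus),Melursus)).
That clade contains 7 terminal taxa: Bacillus, Gulo, Macaca, Martes, Meleagris, Melursus, Nyctereutes.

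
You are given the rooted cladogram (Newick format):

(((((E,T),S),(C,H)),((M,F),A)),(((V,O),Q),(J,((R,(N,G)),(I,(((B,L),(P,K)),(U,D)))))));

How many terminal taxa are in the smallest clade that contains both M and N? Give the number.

22

The MRCA of M and N is the root, so the clade is the entire tree.
That clade contains 22 terminal taxa: A, B, C, D, E, F, G, H, I, J, K, L, M, N, O, P, Q, R, S, T, U, V.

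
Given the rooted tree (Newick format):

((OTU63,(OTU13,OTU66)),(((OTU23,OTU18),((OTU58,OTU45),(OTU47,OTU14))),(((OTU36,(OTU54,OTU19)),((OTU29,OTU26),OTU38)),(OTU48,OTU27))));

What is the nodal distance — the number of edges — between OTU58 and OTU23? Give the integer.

5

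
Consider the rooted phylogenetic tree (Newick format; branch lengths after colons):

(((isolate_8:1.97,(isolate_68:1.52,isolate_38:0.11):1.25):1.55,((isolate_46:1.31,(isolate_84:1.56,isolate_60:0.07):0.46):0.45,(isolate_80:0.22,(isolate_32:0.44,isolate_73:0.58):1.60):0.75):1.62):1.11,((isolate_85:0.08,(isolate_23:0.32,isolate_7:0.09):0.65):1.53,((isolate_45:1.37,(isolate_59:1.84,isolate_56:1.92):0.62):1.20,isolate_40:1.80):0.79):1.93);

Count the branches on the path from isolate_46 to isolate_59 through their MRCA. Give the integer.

9

The MRCA of isolate_46 and isolate_59 is the root of the tree.
From isolate_46 up to that node: 4 branches. From isolate_59 up to the same node: 5 branches. Total: 4 + 5 = 9.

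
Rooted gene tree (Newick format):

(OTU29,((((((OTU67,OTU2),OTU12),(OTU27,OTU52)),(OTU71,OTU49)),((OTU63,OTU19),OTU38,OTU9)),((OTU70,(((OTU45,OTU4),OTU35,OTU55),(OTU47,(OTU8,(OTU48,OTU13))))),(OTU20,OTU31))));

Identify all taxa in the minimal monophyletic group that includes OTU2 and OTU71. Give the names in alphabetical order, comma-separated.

OTU12, OTU2, OTU27, OTU49, OTU52, OTU67, OTU71

Tracing OTU2: it sits inside (OTU67,OTU2).
Tracing OTU71: it sits inside (OTU71,OTU49).
The smallest clade enclosing both is ((((OTU67,OTU2),OTU12),(OTU27,OTU52)),(OTU71,OTU49)); the answer is its 7 terminal taxa in alphabetical order.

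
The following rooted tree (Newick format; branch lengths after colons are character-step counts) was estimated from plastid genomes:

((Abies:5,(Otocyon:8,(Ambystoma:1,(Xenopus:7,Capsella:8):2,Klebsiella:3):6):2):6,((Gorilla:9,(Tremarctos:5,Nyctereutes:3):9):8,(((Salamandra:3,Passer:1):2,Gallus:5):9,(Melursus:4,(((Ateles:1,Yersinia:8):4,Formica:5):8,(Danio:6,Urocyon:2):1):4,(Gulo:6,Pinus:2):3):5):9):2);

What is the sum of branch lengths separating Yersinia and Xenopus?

The path runs Yersinia → … → MRCA → … → Xenopus; the MRCA is the root of the tree.
Branch lengths along that path: 8 + 4 + 8 + 4 + 5 + 9 + 2 + 6 + 2 + 6 + 2 + 7 = 63.

63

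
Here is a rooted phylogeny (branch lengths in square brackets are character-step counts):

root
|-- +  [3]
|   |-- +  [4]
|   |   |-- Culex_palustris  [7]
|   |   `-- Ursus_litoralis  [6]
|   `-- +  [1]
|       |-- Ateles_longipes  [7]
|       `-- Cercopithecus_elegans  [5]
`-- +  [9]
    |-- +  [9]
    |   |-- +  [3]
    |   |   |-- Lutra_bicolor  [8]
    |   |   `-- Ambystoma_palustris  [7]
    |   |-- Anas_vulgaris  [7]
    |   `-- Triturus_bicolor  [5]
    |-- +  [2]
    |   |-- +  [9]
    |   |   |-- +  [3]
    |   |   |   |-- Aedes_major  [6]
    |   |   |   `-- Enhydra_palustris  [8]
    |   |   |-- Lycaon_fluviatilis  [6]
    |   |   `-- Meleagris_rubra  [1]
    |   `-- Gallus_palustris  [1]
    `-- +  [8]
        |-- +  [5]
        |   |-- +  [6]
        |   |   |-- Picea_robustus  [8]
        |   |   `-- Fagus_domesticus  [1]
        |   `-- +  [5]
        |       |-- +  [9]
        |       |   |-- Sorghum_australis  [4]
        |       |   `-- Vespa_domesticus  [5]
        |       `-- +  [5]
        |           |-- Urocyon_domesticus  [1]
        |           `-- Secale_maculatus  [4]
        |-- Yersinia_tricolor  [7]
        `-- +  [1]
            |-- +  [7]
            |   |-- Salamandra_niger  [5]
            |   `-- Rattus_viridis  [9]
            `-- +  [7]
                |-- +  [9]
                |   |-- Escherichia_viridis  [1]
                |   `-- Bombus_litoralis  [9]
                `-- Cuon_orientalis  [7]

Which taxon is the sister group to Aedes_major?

Aedes_major attaches to the tree at the node subtending (Aedes_major,Enhydra_palustris).
The other lineage descending from that same node — the sister group — is the single tip Enhydra_palustris.

Enhydra_palustris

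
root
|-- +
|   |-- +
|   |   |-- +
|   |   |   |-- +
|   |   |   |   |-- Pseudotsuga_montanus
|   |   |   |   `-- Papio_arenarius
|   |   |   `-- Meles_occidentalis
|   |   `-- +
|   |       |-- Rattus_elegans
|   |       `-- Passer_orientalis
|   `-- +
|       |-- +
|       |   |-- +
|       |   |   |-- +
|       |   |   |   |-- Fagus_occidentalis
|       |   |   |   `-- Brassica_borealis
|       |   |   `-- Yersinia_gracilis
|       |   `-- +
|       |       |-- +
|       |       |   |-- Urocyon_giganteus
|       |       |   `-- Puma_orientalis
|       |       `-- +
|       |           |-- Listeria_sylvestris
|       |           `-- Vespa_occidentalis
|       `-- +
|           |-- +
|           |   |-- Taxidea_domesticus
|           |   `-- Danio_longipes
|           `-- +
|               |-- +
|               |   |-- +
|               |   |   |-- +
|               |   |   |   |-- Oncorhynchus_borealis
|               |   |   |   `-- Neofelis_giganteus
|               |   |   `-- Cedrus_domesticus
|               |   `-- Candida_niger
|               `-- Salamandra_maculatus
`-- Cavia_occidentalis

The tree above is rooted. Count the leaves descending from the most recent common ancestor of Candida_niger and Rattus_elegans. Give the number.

19

The MRCA of Candida_niger and Rattus_elegans is the node subtending ((((Pseudotsuga_montanus,Papio_arenarius),Meles_occidentalis),(Rattus_elegans,Passer_orientalis)),((((Fagus_occidentalis,Brassica_borealis),Yersinia_gracilis),((Urocyon_giganteus,Puma_orientalis),(Listeria_sylvestris,Vespa_occidentalis))),((Taxidea_domesticus,Danio_longipes),((((Oncorhynchus_borealis,Neofelis_giganteus),Cedrus_domesticus),Candida_niger),Salamandra_maculatus)))).
That clade contains 19 terminal taxa: Brassica_borealis, Candida_niger, Cedrus_domesticus, Danio_longipes, Fagus_occidentalis, Listeria_sylvestris, Meles_occidentalis, Neofelis_giganteus, Oncorhynchus_borealis, Papio_arenarius, Passer_orientalis, Pseudotsuga_montanus, Puma_orientalis, Rattus_elegans, Salamandra_maculatus, Taxidea_domesticus, Urocyon_giganteus, Vespa_occidentalis, Yersinia_gracilis.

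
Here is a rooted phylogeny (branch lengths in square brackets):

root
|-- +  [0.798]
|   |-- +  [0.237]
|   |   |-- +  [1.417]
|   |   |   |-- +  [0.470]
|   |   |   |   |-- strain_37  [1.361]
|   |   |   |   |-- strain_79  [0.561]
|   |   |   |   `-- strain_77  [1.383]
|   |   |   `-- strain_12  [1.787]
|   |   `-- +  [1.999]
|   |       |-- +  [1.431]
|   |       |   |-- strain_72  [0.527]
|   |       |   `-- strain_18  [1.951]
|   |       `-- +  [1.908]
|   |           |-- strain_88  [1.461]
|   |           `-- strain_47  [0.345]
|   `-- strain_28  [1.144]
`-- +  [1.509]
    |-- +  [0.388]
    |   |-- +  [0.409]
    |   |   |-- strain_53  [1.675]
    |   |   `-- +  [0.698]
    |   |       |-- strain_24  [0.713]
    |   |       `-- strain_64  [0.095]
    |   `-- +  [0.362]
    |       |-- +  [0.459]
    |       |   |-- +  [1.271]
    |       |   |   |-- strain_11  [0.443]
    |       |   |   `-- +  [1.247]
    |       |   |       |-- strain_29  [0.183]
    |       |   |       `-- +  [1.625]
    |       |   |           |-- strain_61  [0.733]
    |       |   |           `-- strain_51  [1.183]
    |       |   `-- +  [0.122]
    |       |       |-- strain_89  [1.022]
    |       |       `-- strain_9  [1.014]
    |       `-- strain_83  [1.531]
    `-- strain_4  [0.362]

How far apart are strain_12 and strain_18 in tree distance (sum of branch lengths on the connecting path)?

8.585

The path runs strain_12 → … → MRCA → … → strain_18; the MRCA is the node subtending (((strain_37,strain_79,strain_77),strain_12),((strain_72,strain_18),(strain_88,strain_47))).
Branch lengths along that path: 1.787 + 1.417 + 1.999 + 1.431 + 1.951 = 8.585.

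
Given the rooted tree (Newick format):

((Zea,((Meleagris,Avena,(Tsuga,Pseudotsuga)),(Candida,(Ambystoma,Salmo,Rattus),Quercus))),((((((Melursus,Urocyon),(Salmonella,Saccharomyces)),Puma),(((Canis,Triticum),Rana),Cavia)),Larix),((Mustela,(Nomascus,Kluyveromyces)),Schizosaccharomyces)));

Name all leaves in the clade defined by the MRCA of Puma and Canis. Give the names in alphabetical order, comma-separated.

Tracing Puma: it sits inside (((Melursus,Urocyon),(Salmonella,Saccharomyces)),Puma).
Tracing Canis: it sits inside (Canis,Triticum).
The smallest clade enclosing both is ((((Melursus,Urocyon),(Salmonella,Saccharomyces)),Puma),(((Canis,Triticum),Rana),Cavia)); the answer is its 9 terminal taxa in alphabetical order.

Canis, Cavia, Melursus, Puma, Rana, Saccharomyces, Salmonella, Triticum, Urocyon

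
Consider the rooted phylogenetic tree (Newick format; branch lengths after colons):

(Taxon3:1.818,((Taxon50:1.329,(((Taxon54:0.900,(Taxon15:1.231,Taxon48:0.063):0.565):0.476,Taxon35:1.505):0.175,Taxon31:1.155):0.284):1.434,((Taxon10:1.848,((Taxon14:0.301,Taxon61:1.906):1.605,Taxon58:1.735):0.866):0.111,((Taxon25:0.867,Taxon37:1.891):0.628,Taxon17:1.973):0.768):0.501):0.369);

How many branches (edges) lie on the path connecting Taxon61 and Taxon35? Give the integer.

The MRCA of Taxon61 and Taxon35 is the node subtending ((Taxon50,(((Taxon54,(Taxon15,Taxon48)),Taxon35),Taxon31)),((Taxon10,((Taxon14,Taxon61),Taxon58)),((Taxon25,Taxon37),Taxon17))).
From Taxon61 up to that node: 5 branches. From Taxon35 up to the same node: 4 branches. Total: 5 + 4 = 9.

9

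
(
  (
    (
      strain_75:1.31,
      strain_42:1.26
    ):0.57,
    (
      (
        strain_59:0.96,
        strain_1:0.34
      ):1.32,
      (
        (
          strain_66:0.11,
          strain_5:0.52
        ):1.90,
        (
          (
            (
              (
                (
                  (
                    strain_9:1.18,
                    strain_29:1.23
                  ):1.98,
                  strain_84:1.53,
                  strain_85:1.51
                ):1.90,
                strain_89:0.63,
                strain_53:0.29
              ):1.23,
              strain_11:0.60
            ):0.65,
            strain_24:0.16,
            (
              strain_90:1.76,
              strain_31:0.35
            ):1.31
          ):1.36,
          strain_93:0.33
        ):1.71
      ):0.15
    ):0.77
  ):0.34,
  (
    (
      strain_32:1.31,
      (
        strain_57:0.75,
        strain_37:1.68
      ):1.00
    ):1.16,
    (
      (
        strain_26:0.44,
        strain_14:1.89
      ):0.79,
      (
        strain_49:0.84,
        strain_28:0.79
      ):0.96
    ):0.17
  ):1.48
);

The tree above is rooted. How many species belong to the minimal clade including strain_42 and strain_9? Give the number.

The MRCA of strain_42 and strain_9 is the node subtending ((strain_75,strain_42),((strain_59,strain_1),((strain_66,strain_5),((((((strain_9,strain_29),strain_84,strain_85),strain_89,strain_53),strain_11),strain_24,(strain_90,strain_31)),strain_93)))).
That clade contains 17 terminal taxa: strain_1, strain_11, strain_24, strain_29, strain_31, strain_42, strain_5, strain_53, strain_59, strain_66, strain_75, strain_84, strain_85, strain_89, strain_9, strain_90, strain_93.

17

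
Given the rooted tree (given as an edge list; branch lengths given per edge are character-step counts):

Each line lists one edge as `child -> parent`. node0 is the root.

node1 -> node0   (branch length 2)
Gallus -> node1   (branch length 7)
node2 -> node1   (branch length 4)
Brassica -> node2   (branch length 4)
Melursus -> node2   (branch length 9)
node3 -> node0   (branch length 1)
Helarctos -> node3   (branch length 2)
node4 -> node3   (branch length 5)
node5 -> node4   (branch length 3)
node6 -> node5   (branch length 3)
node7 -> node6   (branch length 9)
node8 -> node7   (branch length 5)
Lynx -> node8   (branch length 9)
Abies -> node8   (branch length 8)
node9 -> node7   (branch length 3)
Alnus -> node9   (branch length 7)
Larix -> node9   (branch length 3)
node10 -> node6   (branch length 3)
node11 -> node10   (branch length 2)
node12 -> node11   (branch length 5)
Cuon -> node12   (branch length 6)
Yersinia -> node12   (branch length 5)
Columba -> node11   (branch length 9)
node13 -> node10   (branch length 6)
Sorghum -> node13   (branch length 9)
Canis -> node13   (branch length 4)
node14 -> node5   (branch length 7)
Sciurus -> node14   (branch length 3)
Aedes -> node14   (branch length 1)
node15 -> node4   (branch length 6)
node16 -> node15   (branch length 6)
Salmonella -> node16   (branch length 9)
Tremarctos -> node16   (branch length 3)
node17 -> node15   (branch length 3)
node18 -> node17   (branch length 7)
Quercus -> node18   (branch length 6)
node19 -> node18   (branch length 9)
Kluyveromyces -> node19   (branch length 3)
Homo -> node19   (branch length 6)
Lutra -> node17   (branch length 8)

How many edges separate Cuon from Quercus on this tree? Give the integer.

The MRCA of Cuon and Quercus is the node subtending (((((Lynx,Abies),(Alnus,Larix)),(((Cuon,Yersinia),Columba),(Sorghum,Canis))),(Sciurus,Aedes)),((Salmonella,Tremarctos),((Quercus,(Kluyveromyces,Homo)),Lutra))).
From Cuon up to that node: 6 branches. From Quercus up to the same node: 4 branches. Total: 6 + 4 = 10.

10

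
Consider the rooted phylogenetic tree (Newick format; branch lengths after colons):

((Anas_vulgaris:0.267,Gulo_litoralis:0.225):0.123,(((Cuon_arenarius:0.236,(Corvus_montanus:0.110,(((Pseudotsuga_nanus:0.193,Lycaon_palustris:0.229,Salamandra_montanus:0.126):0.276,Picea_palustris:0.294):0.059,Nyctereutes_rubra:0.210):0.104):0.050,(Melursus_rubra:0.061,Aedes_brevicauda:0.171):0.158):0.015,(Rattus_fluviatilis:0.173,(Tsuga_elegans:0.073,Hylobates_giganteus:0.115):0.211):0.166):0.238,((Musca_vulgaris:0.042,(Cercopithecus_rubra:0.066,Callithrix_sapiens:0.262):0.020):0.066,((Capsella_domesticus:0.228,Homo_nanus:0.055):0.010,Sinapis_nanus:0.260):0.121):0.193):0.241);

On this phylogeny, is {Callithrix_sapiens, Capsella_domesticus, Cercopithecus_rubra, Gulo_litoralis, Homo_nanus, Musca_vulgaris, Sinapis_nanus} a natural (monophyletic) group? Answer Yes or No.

No

The MRCA of the listed taxa is the root, so the smallest clade containing them is the whole tree.
That clade also contains Aedes_brevicauda, Anas_vulgaris, Corvus_montanus, Cuon_arenarius, Hylobates_giganteus, Lycaon_palustris, Melursus_rubra, Nyctereutes_rubra, Picea_palustris, Pseudotsuga_nanus, Rattus_fluviatilis, Salamandra_montanus, Tsuga_elegans, which are not in the proposed group, so the group is not monophyletic.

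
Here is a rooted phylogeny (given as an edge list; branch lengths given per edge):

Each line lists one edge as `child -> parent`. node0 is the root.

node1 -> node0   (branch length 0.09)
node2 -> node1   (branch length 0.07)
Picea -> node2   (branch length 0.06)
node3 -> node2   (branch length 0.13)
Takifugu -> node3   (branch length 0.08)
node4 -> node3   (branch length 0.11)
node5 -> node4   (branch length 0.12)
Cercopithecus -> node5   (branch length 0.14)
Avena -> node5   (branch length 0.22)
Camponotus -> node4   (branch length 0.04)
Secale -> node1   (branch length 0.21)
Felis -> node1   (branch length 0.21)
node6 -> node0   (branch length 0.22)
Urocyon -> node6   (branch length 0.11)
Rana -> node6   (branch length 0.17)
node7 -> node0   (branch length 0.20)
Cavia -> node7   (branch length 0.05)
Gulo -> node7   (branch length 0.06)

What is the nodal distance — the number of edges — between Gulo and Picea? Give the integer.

The MRCA of Gulo and Picea is the root of the tree.
From Gulo up to that node: 2 branches. From Picea up to the same node: 3 branches. Total: 2 + 3 = 5.

5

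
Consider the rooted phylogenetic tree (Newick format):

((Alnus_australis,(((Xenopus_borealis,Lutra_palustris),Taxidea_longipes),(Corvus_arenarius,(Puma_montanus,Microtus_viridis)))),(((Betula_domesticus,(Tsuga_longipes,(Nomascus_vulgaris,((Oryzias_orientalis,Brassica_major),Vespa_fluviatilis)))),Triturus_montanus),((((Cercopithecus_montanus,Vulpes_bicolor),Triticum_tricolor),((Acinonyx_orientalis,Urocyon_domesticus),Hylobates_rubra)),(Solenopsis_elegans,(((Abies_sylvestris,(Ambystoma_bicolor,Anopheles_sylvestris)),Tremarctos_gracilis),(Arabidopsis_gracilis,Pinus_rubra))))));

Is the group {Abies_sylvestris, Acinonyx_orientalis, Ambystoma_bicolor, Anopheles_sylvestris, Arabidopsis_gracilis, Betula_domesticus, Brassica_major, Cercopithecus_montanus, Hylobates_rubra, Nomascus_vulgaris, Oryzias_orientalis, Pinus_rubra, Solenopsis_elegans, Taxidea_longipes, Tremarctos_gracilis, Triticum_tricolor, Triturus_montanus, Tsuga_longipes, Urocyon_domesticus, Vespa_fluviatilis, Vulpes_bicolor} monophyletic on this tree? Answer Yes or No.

No

The MRCA of the listed taxa is the root, so the smallest clade containing them is the whole tree.
That clade also contains Alnus_australis, Corvus_arenarius, Lutra_palustris, Microtus_viridis, Puma_montanus, Xenopus_borealis, which are not in the proposed group, so the group is not monophyletic.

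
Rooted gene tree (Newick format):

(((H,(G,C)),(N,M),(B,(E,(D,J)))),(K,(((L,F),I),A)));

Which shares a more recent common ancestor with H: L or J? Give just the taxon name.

J

The MRCA of H and J subtends ((H,(G,C)),(N,M),(B,(E,(D,J)))) (9 taxa).
The MRCA of H and L is the root, subtending the entire tree (14 taxa).
The first is nested inside the second, so H shares a more recent common ancestor with J.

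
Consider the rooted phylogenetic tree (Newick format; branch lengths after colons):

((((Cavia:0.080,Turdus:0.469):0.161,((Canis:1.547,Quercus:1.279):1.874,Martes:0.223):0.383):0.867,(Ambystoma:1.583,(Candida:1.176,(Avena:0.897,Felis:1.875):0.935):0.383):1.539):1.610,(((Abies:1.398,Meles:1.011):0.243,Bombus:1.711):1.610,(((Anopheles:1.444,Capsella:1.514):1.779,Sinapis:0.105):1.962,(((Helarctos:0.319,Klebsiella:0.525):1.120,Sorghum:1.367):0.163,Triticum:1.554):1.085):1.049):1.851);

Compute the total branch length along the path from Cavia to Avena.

4.862

The path runs Cavia → … → MRCA → … → Avena; the MRCA is the node subtending (((Cavia,Turdus),((Canis,Quercus),Martes)),(Ambystoma,(Candida,(Avena,Felis)))).
Branch lengths along that path: 0.080 + 0.161 + 0.867 + 1.539 + 0.383 + 0.935 + 0.897 = 4.862.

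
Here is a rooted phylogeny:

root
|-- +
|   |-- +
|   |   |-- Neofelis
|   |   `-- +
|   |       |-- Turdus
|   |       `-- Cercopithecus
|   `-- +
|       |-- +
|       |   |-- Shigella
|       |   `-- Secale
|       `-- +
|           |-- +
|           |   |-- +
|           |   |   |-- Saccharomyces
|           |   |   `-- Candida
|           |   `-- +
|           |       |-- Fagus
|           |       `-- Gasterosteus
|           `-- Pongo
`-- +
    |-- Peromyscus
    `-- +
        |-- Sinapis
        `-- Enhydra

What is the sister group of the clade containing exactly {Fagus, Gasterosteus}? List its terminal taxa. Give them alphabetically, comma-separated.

The clade containing exactly {Fagus, Gasterosteus} attaches to the tree at the node subtending ((Saccharomyces,Candida),(Fagus,Gasterosteus)).
The other lineage descending from that same node — the sister group — is (Saccharomyces,Candida); its 2 tips in alphabetical order are the answer.

Candida, Saccharomyces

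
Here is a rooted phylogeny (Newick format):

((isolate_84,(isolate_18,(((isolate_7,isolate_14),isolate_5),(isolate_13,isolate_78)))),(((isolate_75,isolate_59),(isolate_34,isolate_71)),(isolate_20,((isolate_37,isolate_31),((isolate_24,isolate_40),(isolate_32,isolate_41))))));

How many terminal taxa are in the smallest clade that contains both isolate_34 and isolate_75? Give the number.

The MRCA of isolate_34 and isolate_75 is the node subtending ((isolate_75,isolate_59),(isolate_34,isolate_71)).
That clade contains 4 terminal taxa: isolate_34, isolate_59, isolate_71, isolate_75.

4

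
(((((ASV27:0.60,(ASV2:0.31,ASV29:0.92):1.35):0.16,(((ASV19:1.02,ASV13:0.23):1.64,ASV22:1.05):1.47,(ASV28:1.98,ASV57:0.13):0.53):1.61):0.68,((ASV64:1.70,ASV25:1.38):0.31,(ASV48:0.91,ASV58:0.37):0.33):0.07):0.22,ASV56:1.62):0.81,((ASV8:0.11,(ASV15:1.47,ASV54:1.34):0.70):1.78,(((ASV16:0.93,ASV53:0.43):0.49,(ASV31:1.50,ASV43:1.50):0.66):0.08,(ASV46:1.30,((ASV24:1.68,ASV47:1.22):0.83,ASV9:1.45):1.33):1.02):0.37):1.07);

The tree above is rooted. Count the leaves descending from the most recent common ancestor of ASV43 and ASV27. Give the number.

The MRCA of ASV43 and ASV27 is the root, so the clade is the entire tree.
That clade contains 24 terminal taxa: ASV13, ASV15, ASV16, ASV19, ASV2, ASV22, ASV24, ASV25, ASV27, ASV28, ASV29, ASV31, ASV43, ASV46, ASV47, ASV48, ASV53, ASV54, ASV56, ASV57, ASV58, ASV64, ASV8, ASV9.

24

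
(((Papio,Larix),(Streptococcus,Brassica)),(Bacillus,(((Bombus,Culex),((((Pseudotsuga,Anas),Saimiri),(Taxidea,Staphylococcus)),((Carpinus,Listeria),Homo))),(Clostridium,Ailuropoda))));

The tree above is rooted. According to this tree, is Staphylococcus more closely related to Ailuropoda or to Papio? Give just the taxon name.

The MRCA of Staphylococcus and Ailuropoda subtends (((Bombus,Culex),((((Pseudotsuga,Anas),Saimiri),(Taxidea,Staphylococcus)),((Carpinus,Listeria),Homo))),(Clostridium,Ailuropoda)) (12 taxa).
The MRCA of Staphylococcus and Papio is the root, subtending the entire tree (17 taxa).
The first is nested inside the second, so Staphylococcus shares a more recent common ancestor with Ailuropoda.

Ailuropoda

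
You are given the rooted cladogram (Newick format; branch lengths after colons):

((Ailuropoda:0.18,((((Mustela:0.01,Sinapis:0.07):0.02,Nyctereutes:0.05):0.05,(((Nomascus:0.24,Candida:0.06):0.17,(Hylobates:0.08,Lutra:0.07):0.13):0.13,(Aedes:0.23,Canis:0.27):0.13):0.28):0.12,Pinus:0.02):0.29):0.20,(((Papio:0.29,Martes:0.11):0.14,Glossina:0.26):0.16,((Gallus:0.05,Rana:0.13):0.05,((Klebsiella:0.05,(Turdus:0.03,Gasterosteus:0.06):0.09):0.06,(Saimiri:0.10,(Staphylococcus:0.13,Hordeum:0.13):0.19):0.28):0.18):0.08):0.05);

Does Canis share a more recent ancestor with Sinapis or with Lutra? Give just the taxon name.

The MRCA of Canis and Lutra subtends (((Nomascus,Candida),(Hylobates,Lutra)),(Aedes,Canis)) (6 taxa).
The MRCA of Canis and Sinapis subtends (((Mustela,Sinapis),Nyctereutes),(((Nomascus,Candida),(Hylobates,Lutra)),(Aedes,Canis))) (9 taxa).
The first is nested inside the second, so Canis shares a more recent common ancestor with Lutra.

Lutra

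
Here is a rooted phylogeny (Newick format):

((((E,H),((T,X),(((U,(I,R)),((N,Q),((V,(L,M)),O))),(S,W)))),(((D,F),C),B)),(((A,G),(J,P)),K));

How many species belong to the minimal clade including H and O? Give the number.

15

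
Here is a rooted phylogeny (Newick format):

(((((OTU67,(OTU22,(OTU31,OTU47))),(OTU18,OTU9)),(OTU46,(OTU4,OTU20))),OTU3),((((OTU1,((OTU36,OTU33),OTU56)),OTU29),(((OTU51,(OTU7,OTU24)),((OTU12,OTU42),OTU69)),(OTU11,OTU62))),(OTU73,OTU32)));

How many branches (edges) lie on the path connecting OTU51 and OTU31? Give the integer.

13

The MRCA of OTU51 and OTU31 is the root of the tree.
From OTU51 up to that node: 6 branches. From OTU31 up to the same node: 7 branches. Total: 6 + 7 = 13.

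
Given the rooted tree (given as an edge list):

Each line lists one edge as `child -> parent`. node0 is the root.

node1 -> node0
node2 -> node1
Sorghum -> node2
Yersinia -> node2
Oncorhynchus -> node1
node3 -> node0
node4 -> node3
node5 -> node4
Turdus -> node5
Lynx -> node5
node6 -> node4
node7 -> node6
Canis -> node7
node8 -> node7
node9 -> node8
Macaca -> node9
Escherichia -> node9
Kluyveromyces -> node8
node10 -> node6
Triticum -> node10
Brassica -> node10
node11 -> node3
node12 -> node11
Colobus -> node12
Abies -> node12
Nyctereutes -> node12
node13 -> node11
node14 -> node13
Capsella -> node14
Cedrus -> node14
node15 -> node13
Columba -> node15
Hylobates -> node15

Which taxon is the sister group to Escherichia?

Macaca

Escherichia attaches to the tree at the node subtending (Macaca,Escherichia).
The other lineage descending from that same node — the sister group — is the single tip Macaca.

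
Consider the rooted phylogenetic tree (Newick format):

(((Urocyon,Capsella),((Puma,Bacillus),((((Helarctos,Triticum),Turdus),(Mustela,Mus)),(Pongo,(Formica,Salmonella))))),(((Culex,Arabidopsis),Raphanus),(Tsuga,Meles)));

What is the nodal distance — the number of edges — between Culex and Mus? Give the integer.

10

The MRCA of Culex and Mus is the root of the tree.
From Culex up to that node: 4 branches. From Mus up to the same node: 6 branches. Total: 4 + 6 = 10.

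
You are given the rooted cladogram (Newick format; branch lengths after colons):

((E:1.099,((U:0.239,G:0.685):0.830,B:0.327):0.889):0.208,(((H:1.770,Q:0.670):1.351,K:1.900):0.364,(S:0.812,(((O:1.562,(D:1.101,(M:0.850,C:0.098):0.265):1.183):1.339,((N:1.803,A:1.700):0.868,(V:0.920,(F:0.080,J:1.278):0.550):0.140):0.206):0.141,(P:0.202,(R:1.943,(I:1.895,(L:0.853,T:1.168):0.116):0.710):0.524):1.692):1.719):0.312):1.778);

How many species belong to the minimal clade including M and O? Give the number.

4

The MRCA of M and O is the node subtending (O,(D,(M,C))).
That clade contains 4 terminal taxa: C, D, M, O.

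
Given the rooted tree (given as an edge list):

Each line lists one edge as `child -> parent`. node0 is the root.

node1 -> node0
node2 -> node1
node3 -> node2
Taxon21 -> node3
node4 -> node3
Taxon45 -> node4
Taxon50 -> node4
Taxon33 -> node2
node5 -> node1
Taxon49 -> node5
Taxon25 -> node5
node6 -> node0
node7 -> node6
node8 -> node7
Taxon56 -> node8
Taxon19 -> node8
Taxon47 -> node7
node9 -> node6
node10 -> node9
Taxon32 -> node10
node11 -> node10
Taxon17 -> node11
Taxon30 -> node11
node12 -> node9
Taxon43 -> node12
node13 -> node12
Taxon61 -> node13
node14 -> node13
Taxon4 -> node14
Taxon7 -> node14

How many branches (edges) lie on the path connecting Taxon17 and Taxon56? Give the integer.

7

The MRCA of Taxon17 and Taxon56 is the node subtending (((Taxon56,Taxon19),Taxon47),((Taxon32,(Taxon17,Taxon30)),(Taxon43,(Taxon61,(Taxon4,Taxon7))))).
From Taxon17 up to that node: 4 branches. From Taxon56 up to the same node: 3 branches. Total: 4 + 3 = 7.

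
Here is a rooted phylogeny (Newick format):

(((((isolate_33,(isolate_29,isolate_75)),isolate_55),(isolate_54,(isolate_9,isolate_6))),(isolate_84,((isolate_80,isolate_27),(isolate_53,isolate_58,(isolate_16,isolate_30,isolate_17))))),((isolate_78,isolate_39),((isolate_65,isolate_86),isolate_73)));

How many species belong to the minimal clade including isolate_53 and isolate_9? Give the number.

The MRCA of isolate_53 and isolate_9 is the node subtending ((((isolate_33,(isolate_29,isolate_75)),isolate_55),(isolate_54,(isolate_9,isolate_6))),(isolate_84,((isolate_80,isolate_27),(isolate_53,isolate_58,(isolate_16,isolate_30,isolate_17))))).
That clade contains 15 terminal taxa: isolate_16, isolate_17, isolate_27, isolate_29, isolate_30, isolate_33, isolate_53, isolate_54, isolate_55, isolate_58, isolate_6, isolate_75, isolate_80, isolate_84, isolate_9.

15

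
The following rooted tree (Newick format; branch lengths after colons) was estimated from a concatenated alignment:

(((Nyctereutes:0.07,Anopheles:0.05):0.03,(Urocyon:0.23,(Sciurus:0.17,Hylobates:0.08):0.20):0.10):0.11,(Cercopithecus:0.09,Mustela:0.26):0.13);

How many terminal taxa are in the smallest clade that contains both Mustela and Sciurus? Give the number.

7

The MRCA of Mustela and Sciurus is the root, so the clade is the entire tree.
That clade contains 7 terminal taxa: Anopheles, Cercopithecus, Hylobates, Mustela, Nyctereutes, Sciurus, Urocyon.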